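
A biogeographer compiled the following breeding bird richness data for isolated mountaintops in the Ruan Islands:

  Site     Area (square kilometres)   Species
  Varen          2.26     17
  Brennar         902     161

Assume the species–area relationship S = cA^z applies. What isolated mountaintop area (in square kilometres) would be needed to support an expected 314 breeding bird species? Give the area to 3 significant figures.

5350 square kilometres

z = ln(161/17) / ln(902/2.26) = 2.2482 / 5.9892 = 0.3754
c = 17 / 2.26^0.3754 = 17 / 1.358 = 12.52
A = (314/12.52)^(1/0.3754) ⇒ ln A = ln(25.08)/0.3754 = 8.5842
A = e^8.5842 ≈ 5346 square kilometres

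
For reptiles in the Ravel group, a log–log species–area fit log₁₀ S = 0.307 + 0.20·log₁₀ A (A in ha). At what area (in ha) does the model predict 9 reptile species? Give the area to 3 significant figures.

9 = 2.028 × A^0.2  ⇒  A^0.2 = 9/2.028 = 4.439
ln A = ln(4.439) / 0.2 = 1.4903 / 0.2 = 7.4517
A = e^7.4517 ≈ 1723 ha

1720 ha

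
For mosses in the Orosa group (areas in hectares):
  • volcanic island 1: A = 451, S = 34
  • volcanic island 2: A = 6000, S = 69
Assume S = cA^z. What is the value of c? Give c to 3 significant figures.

6.39

z = ln(S₂/S₁) / ln(A₂/A₁) = ln(69/34) / ln(6000/451) = 0.7077 / 2.5880 = 0.2735
c = S₁ / A₁^z = 34 / 451^0.2735 = 34 / 5.319 = 6.392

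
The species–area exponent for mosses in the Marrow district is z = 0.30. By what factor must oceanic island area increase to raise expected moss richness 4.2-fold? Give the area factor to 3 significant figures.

(A₂/A₁)^0.3 = 4.2, so A₂/A₁ = 4.2^(1/0.3) = 4.2^3.333
ln(A₂/A₁) = ln 4.2 / 0.3 = 1.4351 / 0.3 = 4.7836
A₂/A₁ = e^4.7836 ≈ 119.5

120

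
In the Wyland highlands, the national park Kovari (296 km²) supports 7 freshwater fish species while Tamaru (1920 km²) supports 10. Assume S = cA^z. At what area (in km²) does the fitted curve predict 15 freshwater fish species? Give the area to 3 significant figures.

z = ln(10/7) / ln(1920/296) = 0.3567 / 1.8697 = 0.1908
c = 7 / 296^0.1908 = 7 / 2.961 = 2.364
A = (15/2.364)^(1/0.1908) ⇒ ln A = ln(6.345)/0.1908 = 9.6856
A = e^9.6856 ≈ 16084 km²

16100 km²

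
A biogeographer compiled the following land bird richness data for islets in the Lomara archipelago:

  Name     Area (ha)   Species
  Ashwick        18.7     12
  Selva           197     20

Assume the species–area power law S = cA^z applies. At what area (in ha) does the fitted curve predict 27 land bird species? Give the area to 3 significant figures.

z = ln(20/12) / ln(197/18.7) = 0.5108 / 2.3547 = 0.2169
c = 12 / 18.7^0.2169 = 12 / 1.888 = 6.357
A = (27/6.357)^(1/0.2169) ⇒ ln A = ln(4.247)/0.2169 = 6.6666
A = e^6.6666 ≈ 785.7 ha

786 ha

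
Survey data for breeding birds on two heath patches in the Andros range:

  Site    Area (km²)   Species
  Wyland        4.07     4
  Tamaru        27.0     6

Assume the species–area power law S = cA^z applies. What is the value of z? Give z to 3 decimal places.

Taking logs: ln S = ln c + z ln A, so z = (ln S₂ − ln S₁)/(ln A₂ − ln A₁).
z = ln(6/4) / ln(27/4.07) = ln(1.5) / ln(6.634) = 0.4055 / 1.8922 = 0.2143

0.214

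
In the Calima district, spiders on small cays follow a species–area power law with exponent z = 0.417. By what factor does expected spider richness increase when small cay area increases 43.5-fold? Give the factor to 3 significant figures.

4.82

S₂/S₁ = (A₂/A₁)^z = 43.5^0.417
ln(S₂/S₁) = 0.417 × ln 43.5 = 0.417 × 3.7728 = 1.5732
S₂/S₁ = e^1.5732 ≈ 4.822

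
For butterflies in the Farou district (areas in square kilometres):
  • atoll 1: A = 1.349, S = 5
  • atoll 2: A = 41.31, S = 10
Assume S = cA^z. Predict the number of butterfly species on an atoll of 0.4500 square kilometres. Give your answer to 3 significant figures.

4.00

z = ln(10/5) / ln(41.31/1.349) = 0.6931 / 3.4217 = 0.2026
c = 5 / 1.349^0.2026 = 5 / 1.063 = 4.706
S₃ = 4.706 × 0.45^0.2026 = 4.706 × 0.8506 ≈ 4.003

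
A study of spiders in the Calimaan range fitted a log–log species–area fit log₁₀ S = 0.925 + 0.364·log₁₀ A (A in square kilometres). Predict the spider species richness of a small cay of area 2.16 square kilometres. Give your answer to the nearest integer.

S = 8.414 × 2.16^0.364 = 8.414 × 1.324 ≈ 11.14

11 species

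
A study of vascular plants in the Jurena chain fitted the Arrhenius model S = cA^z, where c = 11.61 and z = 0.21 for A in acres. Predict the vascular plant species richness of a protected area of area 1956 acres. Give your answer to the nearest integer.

57

S = 11.61 × 1956^0.21
ln S = ln 11.61 + 0.21 × ln 1956 = 2.4519 + 0.21 × 7.5787 = 4.0434
S = e^4.0434 ≈ 57.02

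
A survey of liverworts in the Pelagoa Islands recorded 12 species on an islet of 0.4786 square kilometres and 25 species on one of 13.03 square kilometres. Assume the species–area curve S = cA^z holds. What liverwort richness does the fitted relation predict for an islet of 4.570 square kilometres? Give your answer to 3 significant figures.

19.8

z = ln(25/12) / ln(13.03/0.4786) = 0.7340 / 3.3041 = 0.2221
c = 12 / 0.4786^0.2221 = 12 / 0.849 = 14.13
S₃ = 14.13 × 4.57^0.2221 = 14.13 × 1.401 ≈ 19.81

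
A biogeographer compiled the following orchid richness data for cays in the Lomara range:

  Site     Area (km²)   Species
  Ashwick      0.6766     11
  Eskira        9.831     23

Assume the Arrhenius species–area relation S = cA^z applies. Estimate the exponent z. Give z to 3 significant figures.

0.276

Taking logs: ln S = ln c + z ln A, so z = (ln S₂ − ln S₁)/(ln A₂ − ln A₁).
z = ln(23/11) / ln(9.831/0.6766) = ln(2.091) / ln(14.53) = 0.7376 / 2.6762 = 0.2756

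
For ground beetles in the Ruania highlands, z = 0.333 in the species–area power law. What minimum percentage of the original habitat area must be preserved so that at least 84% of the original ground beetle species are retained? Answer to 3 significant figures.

59.2%

Need (A_new/A_old)^0.333 = 0.84, so A_new/A_old = 0.84^(1/0.333) = 0.84^3.003
ln(A_new/A_old) = ln 0.84 / 0.333 = -0.1744 / 0.333 = -0.5236
A_new/A_old = e^-0.5236 ≈ 0.5924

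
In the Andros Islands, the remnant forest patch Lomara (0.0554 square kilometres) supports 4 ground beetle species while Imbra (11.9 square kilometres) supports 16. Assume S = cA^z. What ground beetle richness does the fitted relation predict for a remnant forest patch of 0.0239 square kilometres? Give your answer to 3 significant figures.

z = ln(16/4) / ln(11.9/0.0554) = 1.3863 / 5.3697 = 0.2582
c = 4 / 0.0554^0.2582 = 4 / 0.4738 = 8.442
S₃ = 8.442 × 0.0239^0.2582 = 8.442 × 0.3814 ≈ 3.22

3.22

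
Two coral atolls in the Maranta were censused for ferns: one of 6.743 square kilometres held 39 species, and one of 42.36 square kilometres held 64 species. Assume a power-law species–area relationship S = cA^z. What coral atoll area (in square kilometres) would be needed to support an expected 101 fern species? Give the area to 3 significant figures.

230 square kilometres

z = ln(64/39) / ln(42.36/6.743) = 0.4953 / 1.8377 = 0.2695
c = 39 / 6.743^0.2695 = 39 / 1.673 = 23.32
A = (101/23.32)^(1/0.2695) ⇒ ln A = ln(4.332)/0.2695 = 5.4389
A = e^5.4389 ≈ 230.2 square kilometres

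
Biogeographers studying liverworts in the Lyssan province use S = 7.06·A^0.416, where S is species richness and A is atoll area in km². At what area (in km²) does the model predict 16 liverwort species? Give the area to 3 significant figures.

16 = 7.06 × A^0.416  ⇒  A^0.416 = 16/7.06 = 2.266
ln A = ln(2.266) / 0.416 = 0.8181 / 0.416 = 1.9667
A = e^1.9667 ≈ 7.147 km²

7.15 km²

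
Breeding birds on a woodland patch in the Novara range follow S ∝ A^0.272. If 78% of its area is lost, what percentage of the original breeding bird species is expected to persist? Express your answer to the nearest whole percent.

66%

S_new/S_old = (A_new/A_old)^z = 0.22^0.272
= exp(0.272 × ln 0.22) = exp(0.272 × -1.5141) = exp(-0.4118) ≈ 0.6624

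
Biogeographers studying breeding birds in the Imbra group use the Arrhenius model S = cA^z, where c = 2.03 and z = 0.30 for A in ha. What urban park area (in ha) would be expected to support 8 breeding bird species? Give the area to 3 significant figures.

8 = 2.03 × A^0.3  ⇒  A^0.3 = 8/2.03 = 3.941
ln A = ln(3.941) / 0.3 = 1.3714 / 0.3 = 4.5714
A = e^4.5714 ≈ 96.67 ha

96.7 ha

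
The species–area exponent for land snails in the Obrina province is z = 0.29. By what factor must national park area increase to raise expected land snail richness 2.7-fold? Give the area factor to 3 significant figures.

30.7

(A₂/A₁)^0.29 = 2.7, so A₂/A₁ = 2.7^(1/0.29) = 2.7^3.448
ln(A₂/A₁) = ln 2.7 / 0.29 = 0.9933 / 0.29 = 3.4250
A₂/A₁ = e^3.4250 ≈ 30.72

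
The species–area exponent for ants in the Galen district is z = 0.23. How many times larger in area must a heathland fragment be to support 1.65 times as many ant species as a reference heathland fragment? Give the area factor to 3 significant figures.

(A₂/A₁)^0.23 = 1.65, so A₂/A₁ = 1.65^(1/0.23) = 1.65^4.348
ln(A₂/A₁) = ln 1.65 / 0.23 = 0.5008 / 0.23 = 2.1773
A₂/A₁ = e^2.1773 ≈ 8.822

8.82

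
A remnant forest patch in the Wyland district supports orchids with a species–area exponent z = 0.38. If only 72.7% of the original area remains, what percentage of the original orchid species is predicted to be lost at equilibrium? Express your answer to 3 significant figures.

S_new/S_old = (A_new/A_old)^z = 0.727^0.38
= exp(0.38 × ln 0.727) = exp(0.38 × -0.3188) = exp(-0.1212) ≈ 0.8859
Fraction lost = 1 − 0.8859 = 0.1141

11.4%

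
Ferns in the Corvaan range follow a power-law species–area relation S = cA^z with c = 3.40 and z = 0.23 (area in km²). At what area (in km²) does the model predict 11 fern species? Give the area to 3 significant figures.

165 km²

11 = 3.4 × A^0.23  ⇒  A^0.23 = 11/3.4 = 3.235
ln A = ln(3.235) / 0.23 = 1.1741 / 0.23 = 5.1049
A = e^5.1049 ≈ 164.8 km²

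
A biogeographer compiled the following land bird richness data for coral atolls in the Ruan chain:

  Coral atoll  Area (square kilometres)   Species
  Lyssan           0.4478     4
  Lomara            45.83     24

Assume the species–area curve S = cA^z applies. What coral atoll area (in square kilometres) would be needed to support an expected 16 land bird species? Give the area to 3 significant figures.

z = ln(24/4) / ln(45.83/0.4478) = 1.7918 / 4.6283 = 0.3871
c = 4 / 0.4478^0.3871 = 4 / 0.7327 = 5.459
A = (16/5.459)^(1/0.3871) ⇒ ln A = ln(2.931)/0.3871 = 2.7776
A = e^2.7776 ≈ 16.08 square kilometres

16.1 square kilometres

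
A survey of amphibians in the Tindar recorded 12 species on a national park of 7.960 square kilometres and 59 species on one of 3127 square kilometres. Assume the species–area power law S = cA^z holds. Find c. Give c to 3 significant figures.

z = ln(S₂/S₁) / ln(A₂/A₁) = ln(59/12) / ln(3127/7.96) = 1.5926 / 5.9734 = 0.2666
c = S₁ / A₁^z = 12 / 7.96^0.2666 = 12 / 1.739 = 6.902

6.90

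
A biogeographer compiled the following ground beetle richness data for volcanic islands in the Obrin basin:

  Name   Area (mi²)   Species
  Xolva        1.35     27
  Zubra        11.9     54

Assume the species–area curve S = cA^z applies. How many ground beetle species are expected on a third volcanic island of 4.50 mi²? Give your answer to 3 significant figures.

z = ln(54/27) / ln(11.9/1.35) = 0.6931 / 2.1764 = 0.3185
c = 27 / 1.35^0.3185 = 27 / 1.1 = 24.54
S₃ = 24.54 × 4.5^0.3185 = 24.54 × 1.614 ≈ 39.62

39.6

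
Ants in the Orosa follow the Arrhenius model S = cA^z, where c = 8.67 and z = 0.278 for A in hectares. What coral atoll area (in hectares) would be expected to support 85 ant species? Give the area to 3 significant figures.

3680 hectares

85 = 8.67 × A^0.278  ⇒  A^0.278 = 85/8.67 = 9.804
ln A = ln(9.804) / 0.278 = 2.2828 / 0.278 = 8.2114
A = e^8.2114 ≈ 3683 hectares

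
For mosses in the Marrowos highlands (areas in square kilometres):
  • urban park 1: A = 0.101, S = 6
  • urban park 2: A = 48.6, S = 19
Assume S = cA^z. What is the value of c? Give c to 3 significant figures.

z = ln(S₂/S₁) / ln(A₂/A₁) = ln(19/6) / ln(48.6/0.101) = 1.1527 / 6.1763 = 0.1866
c = S₁ / A₁^z = 6 / 0.101^0.1866 = 6 / 0.6519 = 9.204

9.20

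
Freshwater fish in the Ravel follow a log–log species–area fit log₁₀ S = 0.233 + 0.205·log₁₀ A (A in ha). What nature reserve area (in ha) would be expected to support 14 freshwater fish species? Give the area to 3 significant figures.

14 = 1.71 × A^0.205  ⇒  A^0.205 = 14/1.71 = 8.187
ln A = ln(8.187) / 0.205 = 2.1026 / 0.205 = 10.2564
A = e^10.2564 ≈ 28463 ha

28500 ha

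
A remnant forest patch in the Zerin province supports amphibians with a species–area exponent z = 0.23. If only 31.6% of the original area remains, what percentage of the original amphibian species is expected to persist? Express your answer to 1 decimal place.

76.7%

S_new/S_old = (A_new/A_old)^z = 0.316^0.23
= exp(0.23 × ln 0.316) = exp(0.23 × -1.1520) = exp(-0.2650) ≈ 0.7672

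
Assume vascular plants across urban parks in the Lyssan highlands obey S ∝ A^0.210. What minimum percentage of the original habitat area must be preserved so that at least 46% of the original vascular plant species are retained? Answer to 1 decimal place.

Need (A_new/A_old)^0.21 = 0.46, so A_new/A_old = 0.46^(1/0.21) = 0.46^4.762
ln(A_new/A_old) = ln 0.46 / 0.21 = -0.7765 / 0.21 = -3.6978
A_new/A_old = e^-3.6978 ≈ 0.02478

2.5%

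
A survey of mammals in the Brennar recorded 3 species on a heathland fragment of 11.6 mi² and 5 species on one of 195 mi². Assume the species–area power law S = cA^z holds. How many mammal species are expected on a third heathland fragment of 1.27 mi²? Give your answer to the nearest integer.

2

z = ln(5/3) / ln(195/11.6) = 0.5108 / 2.8220 = 0.1810
c = 3 / 11.6^0.1810 = 3 / 1.558 = 1.925
S₃ = 1.925 × 1.27^0.1810 = 1.925 × 1.044 ≈ 2.01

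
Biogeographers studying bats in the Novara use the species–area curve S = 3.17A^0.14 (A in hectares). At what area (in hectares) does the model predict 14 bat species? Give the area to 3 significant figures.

14 = 3.17 × A^0.14  ⇒  A^0.14 = 14/3.17 = 4.416
ln A = ln(4.416) / 0.14 = 1.4853 / 0.14 = 10.6095
A = e^10.6095 ≈ 40517 hectares

40500 hectares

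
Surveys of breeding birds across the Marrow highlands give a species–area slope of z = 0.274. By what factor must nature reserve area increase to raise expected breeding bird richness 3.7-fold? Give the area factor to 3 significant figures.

119

(A₂/A₁)^0.274 = 3.7, so A₂/A₁ = 3.7^(1/0.274) = 3.7^3.65
ln(A₂/A₁) = ln 3.7 / 0.274 = 1.3083 / 0.274 = 4.7749
A₂/A₁ = e^4.7749 ≈ 118.5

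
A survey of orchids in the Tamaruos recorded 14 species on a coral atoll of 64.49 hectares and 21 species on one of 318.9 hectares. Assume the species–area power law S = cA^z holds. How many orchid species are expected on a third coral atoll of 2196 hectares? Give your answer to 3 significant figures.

z = ln(21/14) / ln(318.9/64.49) = 0.4055 / 1.5984 = 0.2537
c = 14 / 64.49^0.2537 = 14 / 2.878 = 4.865
S₃ = 4.865 × 2196^0.2537 = 4.865 × 7.042 ≈ 34.26

34.3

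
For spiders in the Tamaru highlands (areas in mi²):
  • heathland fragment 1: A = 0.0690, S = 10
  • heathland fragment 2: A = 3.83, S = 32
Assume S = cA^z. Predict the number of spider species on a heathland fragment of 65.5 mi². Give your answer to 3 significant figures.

z = ln(32/10) / ln(3.83/0.069) = 1.1632 / 4.0165 = 0.2896
c = 10 / 0.069^0.2896 = 10 / 0.461 = 21.69
S₃ = 21.69 × 65.5^0.2896 = 21.69 × 3.357 ≈ 72.82

72.8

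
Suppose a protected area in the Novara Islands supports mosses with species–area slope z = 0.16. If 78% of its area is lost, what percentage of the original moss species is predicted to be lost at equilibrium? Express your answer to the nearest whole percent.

S_new/S_old = (A_new/A_old)^z = 0.22^0.16
= exp(0.16 × ln 0.22) = exp(0.16 × -1.5141) = exp(-0.2423) ≈ 0.7849
Fraction lost = 1 − 0.7849 = 0.2151

22%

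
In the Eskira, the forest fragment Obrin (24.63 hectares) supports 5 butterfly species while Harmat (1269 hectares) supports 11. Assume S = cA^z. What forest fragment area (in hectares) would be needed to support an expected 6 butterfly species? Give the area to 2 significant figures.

61 hectares

z = ln(11/5) / ln(1269/24.63) = 0.7885 / 3.9420 = 0.2000
c = 5 / 24.63^0.2000 = 5 / 1.898 = 2.634
A = (6/2.634)^(1/0.2000) ⇒ ln A = ln(2.278)/0.2000 = 4.1155
A = e^4.1155 ≈ 61.28 hectares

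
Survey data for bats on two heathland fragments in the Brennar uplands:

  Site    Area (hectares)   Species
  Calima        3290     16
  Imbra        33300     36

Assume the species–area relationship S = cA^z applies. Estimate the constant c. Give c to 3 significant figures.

z = ln(S₂/S₁) / ln(A₂/A₁) = ln(36/16) / ln(33300/3290) = 0.8109 / 2.3147 = 0.3503
c = S₁ / A₁^z = 16 / 3290^0.3503 = 16 / 17.07 = 0.9373

0.937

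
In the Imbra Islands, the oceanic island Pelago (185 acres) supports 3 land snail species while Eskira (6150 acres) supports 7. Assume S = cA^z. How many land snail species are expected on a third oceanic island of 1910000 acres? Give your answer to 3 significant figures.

28.0

z = ln(7/3) / ln(6150/185) = 0.8473 / 3.5039 = 0.2418
c = 3 / 185^0.2418 = 3 / 3.534 = 0.8489
S₃ = 0.8489 × 1910000^0.2418 = 0.8489 × 33.03 ≈ 28.04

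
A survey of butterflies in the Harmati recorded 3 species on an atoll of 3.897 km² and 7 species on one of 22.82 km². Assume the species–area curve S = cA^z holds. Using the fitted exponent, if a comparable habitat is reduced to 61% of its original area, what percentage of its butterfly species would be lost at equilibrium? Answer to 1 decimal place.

z = ln(7/3) / ln(22.82/3.897) = 0.8473 / 1.7674 = 0.4794
S_new/S_old = (A_new/A_old)^z = 0.61^0.4794 = exp(0.4794 × -0.4943) = 0.789
Fraction lost = 1 − 0.789 = 0.211

21.1%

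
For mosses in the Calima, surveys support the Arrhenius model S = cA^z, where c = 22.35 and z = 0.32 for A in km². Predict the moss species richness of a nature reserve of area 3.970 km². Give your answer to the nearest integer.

35 species

S = 22.35 × 3.97^0.32
ln S = ln 22.35 + 0.32 × ln 3.97 = 3.1068 + 0.32 × 1.3788 = 3.5480
S = e^3.5480 ≈ 34.74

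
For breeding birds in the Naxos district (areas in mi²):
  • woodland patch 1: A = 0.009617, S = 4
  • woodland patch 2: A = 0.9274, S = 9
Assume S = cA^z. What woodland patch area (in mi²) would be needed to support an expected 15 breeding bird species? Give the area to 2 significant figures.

16 mi²

z = ln(9/4) / ln(0.9274/0.009617) = 0.8109 / 4.5689 = 0.1775
c = 4 / 0.009617^0.1775 = 4 / 0.4385 = 9.121
A = (15/9.121)^(1/0.1775) ⇒ ln A = ln(1.645)/0.1775 = 2.8027
A = e^2.8027 ≈ 16.49 mi²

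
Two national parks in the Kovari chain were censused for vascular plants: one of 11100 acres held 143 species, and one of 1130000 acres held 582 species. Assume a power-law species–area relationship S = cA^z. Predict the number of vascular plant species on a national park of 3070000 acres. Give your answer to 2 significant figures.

z = ln(582/143) / ln(1130000/11100) = 1.4036 / 4.6230 = 0.3036
c = 143 / 11100^0.3036 = 143 / 16.91 = 8.455
S₃ = 8.455 × 3070000^0.3036 = 8.455 × 93.24 ≈ 788.3

790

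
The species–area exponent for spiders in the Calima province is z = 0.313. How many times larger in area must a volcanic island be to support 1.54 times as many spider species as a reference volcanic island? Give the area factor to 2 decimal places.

(A₂/A₁)^0.313 = 1.54, so A₂/A₁ = 1.54^(1/0.313) = 1.54^3.195
ln(A₂/A₁) = ln 1.54 / 0.313 = 0.4318 / 0.313 = 1.3795
A₂/A₁ = e^1.3795 ≈ 3.973

3.97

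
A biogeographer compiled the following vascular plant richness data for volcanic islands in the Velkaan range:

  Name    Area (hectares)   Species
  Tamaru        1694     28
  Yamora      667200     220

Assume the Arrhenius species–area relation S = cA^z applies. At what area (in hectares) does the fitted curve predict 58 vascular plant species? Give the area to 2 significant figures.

14000 hectares

z = ln(220/28) / ln(667200/1694) = 2.0614 / 5.9760 = 0.3450
c = 28 / 1694^0.3450 = 28 / 13 = 2.154
A = (58/2.154)^(1/0.3450) ⇒ ln A = ln(26.92)/0.3450 = 9.5460
A = e^9.5460 ≈ 13988 hectares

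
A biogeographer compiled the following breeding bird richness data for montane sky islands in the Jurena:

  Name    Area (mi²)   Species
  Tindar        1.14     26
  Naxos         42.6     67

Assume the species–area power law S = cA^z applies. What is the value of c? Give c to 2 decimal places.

z = ln(S₂/S₁) / ln(A₂/A₁) = ln(67/26) / ln(42.6/1.14) = 0.9466 / 3.6208 = 0.2614
c = S₁ / A₁^z = 26 / 1.14^0.2614 = 26 / 1.035 = 25.12

25.12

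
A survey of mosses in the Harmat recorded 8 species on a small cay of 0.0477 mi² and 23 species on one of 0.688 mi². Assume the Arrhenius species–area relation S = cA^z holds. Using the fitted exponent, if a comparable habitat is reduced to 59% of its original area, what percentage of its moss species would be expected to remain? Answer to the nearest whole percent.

z = ln(23/8) / ln(0.688/0.0477) = 1.0561 / 2.6689 = 0.3957
S_new/S_old = (A_new/A_old)^z = 0.59^0.3957 = exp(0.3957 × -0.5276) = 0.8116

81%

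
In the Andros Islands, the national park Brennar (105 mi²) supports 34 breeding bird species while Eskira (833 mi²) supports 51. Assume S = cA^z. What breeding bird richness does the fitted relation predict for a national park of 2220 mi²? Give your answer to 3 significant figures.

61.8

z = ln(51/34) / ln(833/105) = 0.4055 / 2.0711 = 0.1958
c = 34 / 105^0.1958 = 34 / 2.487 = 13.67
S₃ = 13.67 × 2220^0.1958 = 13.67 × 4.52 ≈ 61.79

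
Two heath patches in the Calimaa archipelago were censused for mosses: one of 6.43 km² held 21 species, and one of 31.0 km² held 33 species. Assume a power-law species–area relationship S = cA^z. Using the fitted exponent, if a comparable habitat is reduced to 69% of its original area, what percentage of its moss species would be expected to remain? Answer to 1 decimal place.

z = ln(33/21) / ln(31/6.43) = 0.4520 / 1.5730 = 0.2873
S_new/S_old = (A_new/A_old)^z = 0.69^0.2873 = exp(0.2873 × -0.3711) = 0.8989

89.9%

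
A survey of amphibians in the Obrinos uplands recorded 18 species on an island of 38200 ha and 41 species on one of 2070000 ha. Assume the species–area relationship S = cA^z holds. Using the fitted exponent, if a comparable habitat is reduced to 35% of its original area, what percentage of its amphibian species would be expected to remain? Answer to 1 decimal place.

z = ln(41/18) / ln(2070000/38200) = 0.8232 / 3.9925 = 0.2062
S_new/S_old = (A_new/A_old)^z = 0.35^0.2062 = exp(0.2062 × -1.0498) = 0.8054

80.5%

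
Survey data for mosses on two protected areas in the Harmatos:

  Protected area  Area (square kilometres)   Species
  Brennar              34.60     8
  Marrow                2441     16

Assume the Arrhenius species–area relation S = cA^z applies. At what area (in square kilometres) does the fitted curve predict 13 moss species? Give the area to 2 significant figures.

680 square kilometres

z = ln(16/8) / ln(2441/34.6) = 0.6931 / 4.2563 = 0.1629
c = 8 / 34.6^0.1629 = 8 / 1.781 = 4.492
A = (13/4.492)^(1/0.1629) ⇒ ln A = ln(2.894)/0.1629 = 6.5251
A = e^6.5251 ≈ 682.1 square kilometres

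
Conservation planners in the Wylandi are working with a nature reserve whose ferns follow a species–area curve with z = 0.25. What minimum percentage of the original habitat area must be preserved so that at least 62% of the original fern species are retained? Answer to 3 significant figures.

Need (A_new/A_old)^0.25 = 0.62, so A_new/A_old = 0.62^(1/0.25) = 0.62^4
ln(A_new/A_old) = ln 0.62 / 0.25 = -0.4780 / 0.25 = -1.9121
A_new/A_old = e^-1.9121 ≈ 0.1478

14.8%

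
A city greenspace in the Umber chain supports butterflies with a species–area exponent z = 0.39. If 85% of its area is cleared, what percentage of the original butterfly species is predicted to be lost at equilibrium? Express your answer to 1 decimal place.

S_new/S_old = (A_new/A_old)^z = 0.15^0.39
= exp(0.39 × ln 0.15) = exp(0.39 × -1.8971) = exp(-0.7399) ≈ 0.4772
Fraction lost = 1 − 0.4772 = 0.5228

52.3%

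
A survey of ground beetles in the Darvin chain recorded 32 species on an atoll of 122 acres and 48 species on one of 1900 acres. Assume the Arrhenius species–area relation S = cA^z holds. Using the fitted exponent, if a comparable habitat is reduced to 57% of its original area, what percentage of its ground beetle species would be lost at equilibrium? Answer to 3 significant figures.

7.97%

z = ln(48/32) / ln(1900/122) = 0.4055 / 2.7456 = 0.1477
S_new/S_old = (A_new/A_old)^z = 0.57^0.1477 = exp(0.1477 × -0.5621) = 0.9203
Fraction lost = 1 − 0.9203 = 0.07966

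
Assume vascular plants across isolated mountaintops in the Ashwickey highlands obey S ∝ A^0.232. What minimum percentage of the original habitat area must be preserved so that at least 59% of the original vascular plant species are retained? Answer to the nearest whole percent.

Need (A_new/A_old)^0.232 = 0.59, so A_new/A_old = 0.59^(1/0.232) = 0.59^4.31
ln(A_new/A_old) = ln 0.59 / 0.232 = -0.5276 / 0.232 = -2.2743
A_new/A_old = e^-2.2743 ≈ 0.1029

10%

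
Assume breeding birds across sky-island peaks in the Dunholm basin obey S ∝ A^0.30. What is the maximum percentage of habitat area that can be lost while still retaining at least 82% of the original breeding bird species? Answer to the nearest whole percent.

48%

Need (A_new/A_old)^0.3 = 0.82, so A_new/A_old = 0.82^(1/0.3) = 0.82^3.333
ln(A_new/A_old) = ln 0.82 / 0.3 = -0.1985 / 0.3 = -0.6615
A_new/A_old = e^-0.6615 ≈ 0.5161
Fraction that can be lost = 1 − 0.5161 = 0.4839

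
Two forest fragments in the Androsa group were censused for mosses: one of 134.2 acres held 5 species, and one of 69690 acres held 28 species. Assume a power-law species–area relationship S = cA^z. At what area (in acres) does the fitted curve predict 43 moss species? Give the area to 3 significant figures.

z = ln(28/5) / ln(69690/134.2) = 1.7228 / 6.2525 = 0.2755
c = 5 / 134.2^0.2755 = 5 / 3.857 = 1.296
A = (43/1.296)^(1/0.2755) ⇒ ln A = ln(33.17)/0.2755 = 12.7088
A = e^12.7088 ≈ 330637 acres

331000 acres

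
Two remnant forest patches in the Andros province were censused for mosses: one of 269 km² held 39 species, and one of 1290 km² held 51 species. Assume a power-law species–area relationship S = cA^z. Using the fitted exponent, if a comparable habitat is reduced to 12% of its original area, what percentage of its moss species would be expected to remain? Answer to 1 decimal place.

69.6%

z = ln(51/39) / ln(1290/269) = 0.2683 / 1.5677 = 0.1711
S_new/S_old = (A_new/A_old)^z = 0.12^0.1711 = exp(0.1711 × -2.1203) = 0.6957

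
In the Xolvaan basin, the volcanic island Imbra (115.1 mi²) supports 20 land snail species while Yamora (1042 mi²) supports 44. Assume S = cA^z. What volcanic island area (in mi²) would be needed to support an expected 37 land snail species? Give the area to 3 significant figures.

642 mi²

z = ln(44/20) / ln(1042/115.1) = 0.7885 / 2.2031 = 0.3579
c = 20 / 115.1^0.3579 = 20 / 5.466 = 3.659
A = (37/3.659)^(1/0.3579) ⇒ ln A = ln(10.11)/0.3579 = 6.4647
A = e^6.4647 ≈ 642.1 mi²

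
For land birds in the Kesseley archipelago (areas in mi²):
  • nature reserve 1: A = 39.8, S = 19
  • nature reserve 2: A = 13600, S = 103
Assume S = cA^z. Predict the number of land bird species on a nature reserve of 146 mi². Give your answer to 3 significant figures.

z = ln(103/19) / ln(13600/39.8) = 1.6903 / 5.8340 = 0.2897
c = 19 / 39.8^0.2897 = 19 / 2.908 = 6.535
S₃ = 6.535 × 146^0.2897 = 6.535 × 4.237 ≈ 27.69

27.7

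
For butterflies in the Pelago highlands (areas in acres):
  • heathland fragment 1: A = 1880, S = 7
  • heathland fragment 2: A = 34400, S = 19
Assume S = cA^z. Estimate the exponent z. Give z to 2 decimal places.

Taking logs: ln S = ln c + z ln A, so z = (ln S₂ − ln S₁)/(ln A₂ − ln A₁).
z = ln(19/7) / ln(34400/1880) = ln(2.714) / ln(18.3) = 0.9985 / 2.9068 = 0.3435

0.34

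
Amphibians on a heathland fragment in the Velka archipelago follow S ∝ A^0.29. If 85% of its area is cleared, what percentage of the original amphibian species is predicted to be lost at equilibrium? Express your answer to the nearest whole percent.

42%

S_new/S_old = (A_new/A_old)^z = 0.15^0.29
= exp(0.29 × ln 0.15) = exp(0.29 × -1.8971) = exp(-0.5502) ≈ 0.5769
Fraction lost = 1 − 0.5769 = 0.4231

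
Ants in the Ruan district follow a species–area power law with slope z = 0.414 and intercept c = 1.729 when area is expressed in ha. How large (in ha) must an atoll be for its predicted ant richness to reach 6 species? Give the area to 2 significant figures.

6 = 1.729 × A^0.414  ⇒  A^0.414 = 6/1.729 = 3.47
ln A = ln(3.47) / 0.414 = 1.2442 / 0.414 = 3.0054
A = e^3.0054 ≈ 20.19 ha

20 ha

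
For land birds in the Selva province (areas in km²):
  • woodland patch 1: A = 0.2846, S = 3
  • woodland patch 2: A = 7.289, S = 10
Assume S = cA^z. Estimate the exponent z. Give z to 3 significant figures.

Taking logs: ln S = ln c + z ln A, so z = (ln S₂ − ln S₁)/(ln A₂ − ln A₁).
z = ln(10/3) / ln(7.289/0.2846) = ln(3.333) / ln(25.61) = 1.2040 / 3.2430 = 0.3712

0.371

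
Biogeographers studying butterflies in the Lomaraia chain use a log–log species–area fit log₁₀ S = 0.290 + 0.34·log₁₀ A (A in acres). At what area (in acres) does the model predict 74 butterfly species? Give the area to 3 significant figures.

44100 acres

74 = 1.95 × A^0.34  ⇒  A^0.34 = 74/1.95 = 37.95
ln A = ln(37.95) / 0.34 = 3.6363 / 0.34 = 10.6950
A = e^10.6950 ≈ 44137 acres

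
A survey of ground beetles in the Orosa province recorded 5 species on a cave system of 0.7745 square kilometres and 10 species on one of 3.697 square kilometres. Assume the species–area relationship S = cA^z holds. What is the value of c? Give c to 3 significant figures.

5.60

z = ln(S₂/S₁) / ln(A₂/A₁) = ln(10/5) / ln(3.697/0.7745) = 0.6931 / 1.5631 = 0.4435
c = S₁ / A₁^z = 5 / 0.7745^0.4435 = 5 / 0.8929 = 5.6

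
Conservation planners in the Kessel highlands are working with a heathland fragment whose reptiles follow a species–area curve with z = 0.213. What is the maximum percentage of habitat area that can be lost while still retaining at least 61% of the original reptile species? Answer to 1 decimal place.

90.2%

Need (A_new/A_old)^0.213 = 0.61, so A_new/A_old = 0.61^(1/0.213) = 0.61^4.695
ln(A_new/A_old) = ln 0.61 / 0.213 = -0.4943 / 0.213 = -2.3206
A_new/A_old = e^-2.3206 ≈ 0.09821
Fraction that can be lost = 1 − 0.09821 = 0.9018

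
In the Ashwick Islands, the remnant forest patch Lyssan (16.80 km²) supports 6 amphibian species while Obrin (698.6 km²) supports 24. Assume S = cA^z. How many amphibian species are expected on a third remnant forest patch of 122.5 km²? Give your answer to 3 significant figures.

z = ln(24/6) / ln(698.6/16.8) = 1.3863 / 3.7277 = 0.3719
c = 6 / 16.8^0.3719 = 6 / 2.855 = 2.101
S₃ = 2.101 × 122.5^0.3719 = 2.101 × 5.978 ≈ 12.56

12.6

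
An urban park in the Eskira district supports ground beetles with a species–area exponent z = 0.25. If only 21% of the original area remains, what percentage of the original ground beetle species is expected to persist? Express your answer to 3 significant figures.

67.7%

S_new/S_old = (A_new/A_old)^z = 0.21^0.25
= exp(0.25 × ln 0.21) = exp(0.25 × -1.5606) = exp(-0.3902) ≈ 0.6769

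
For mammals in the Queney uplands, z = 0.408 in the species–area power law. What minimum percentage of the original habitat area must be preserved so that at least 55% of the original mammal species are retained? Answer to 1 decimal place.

23.1%

Need (A_new/A_old)^0.408 = 0.55, so A_new/A_old = 0.55^(1/0.408) = 0.55^2.451
ln(A_new/A_old) = ln 0.55 / 0.408 = -0.5978 / 0.408 = -1.4653
A_new/A_old = e^-1.4653 ≈ 0.231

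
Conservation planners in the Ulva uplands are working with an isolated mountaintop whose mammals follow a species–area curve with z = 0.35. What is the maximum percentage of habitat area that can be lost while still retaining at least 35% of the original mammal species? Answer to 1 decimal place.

Need (A_new/A_old)^0.35 = 0.35, so A_new/A_old = 0.35^(1/0.35) = 0.35^2.857
ln(A_new/A_old) = ln 0.35 / 0.35 = -1.0498 / 0.35 = -2.9995
A_new/A_old = e^-2.9995 ≈ 0.04981
Fraction that can be lost = 1 − 0.04981 = 0.9502

95.0%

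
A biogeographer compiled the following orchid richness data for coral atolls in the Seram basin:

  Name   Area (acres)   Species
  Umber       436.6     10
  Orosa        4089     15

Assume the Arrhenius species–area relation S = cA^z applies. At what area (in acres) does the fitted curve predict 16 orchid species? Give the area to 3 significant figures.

z = ln(15/10) / ln(4089/436.6) = 0.4055 / 2.2370 = 0.1813
c = 10 / 436.6^0.1813 = 10 / 3.01 = 3.323
A = (16/3.323)^(1/0.1813) ⇒ ln A = ln(4.815)/0.1813 = 8.6721
A = e^8.6721 ≈ 5838 acres

5840 acres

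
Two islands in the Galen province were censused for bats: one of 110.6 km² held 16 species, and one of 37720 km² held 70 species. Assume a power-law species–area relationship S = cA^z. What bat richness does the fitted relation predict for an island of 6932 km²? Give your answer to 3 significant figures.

45.6

z = ln(70/16) / ln(37720/110.6) = 1.4759 / 5.8320 = 0.2531
c = 16 / 110.6^0.2531 = 16 / 3.29 = 4.863
S₃ = 4.863 × 6932^0.2531 = 4.863 × 9.376 ≈ 45.59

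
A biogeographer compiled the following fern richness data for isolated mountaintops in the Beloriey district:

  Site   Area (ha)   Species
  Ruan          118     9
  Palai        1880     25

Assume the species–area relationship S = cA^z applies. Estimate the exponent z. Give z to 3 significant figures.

0.369

Taking logs: ln S = ln c + z ln A, so z = (ln S₂ − ln S₁)/(ln A₂ − ln A₁).
z = ln(25/9) / ln(1880/118) = ln(2.778) / ln(15.93) = 1.0217 / 2.7683 = 0.3690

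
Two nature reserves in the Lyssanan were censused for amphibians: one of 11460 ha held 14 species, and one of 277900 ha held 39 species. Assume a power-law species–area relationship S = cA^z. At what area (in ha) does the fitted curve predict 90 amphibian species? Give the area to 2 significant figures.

3800000 ha

z = ln(39/14) / ln(277900/11460) = 1.0245 / 3.1884 = 0.3213
c = 14 / 11460^0.3213 = 14 / 20.15 = 0.6947
A = (90/0.6947)^(1/0.3213) ⇒ ln A = ln(129.5)/0.3213 = 15.1375
A = e^15.1375 ≈ 3751010 ha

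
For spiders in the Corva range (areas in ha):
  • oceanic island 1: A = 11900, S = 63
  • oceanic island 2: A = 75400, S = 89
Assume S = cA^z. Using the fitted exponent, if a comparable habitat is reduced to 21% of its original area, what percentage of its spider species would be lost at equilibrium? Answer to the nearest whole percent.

25%

z = ln(89/63) / ln(75400/11900) = 0.3455 / 1.8463 = 0.1871
S_new/S_old = (A_new/A_old)^z = 0.21^0.1871 = exp(0.1871 × -1.5606) = 0.7467
Fraction lost = 1 − 0.7467 = 0.2533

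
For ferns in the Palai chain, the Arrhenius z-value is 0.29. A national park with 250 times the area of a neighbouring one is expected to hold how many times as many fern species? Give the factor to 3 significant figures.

S₂/S₁ = (A₂/A₁)^z = 250^0.29
ln(S₂/S₁) = 0.29 × ln 250 = 0.29 × 5.5215 = 1.6012
S₂/S₁ = e^1.6012 ≈ 4.959

4.96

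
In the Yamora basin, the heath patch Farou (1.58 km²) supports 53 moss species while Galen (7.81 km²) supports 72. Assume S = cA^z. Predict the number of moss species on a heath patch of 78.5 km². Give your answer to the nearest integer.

112

z = ln(72/53) / ln(7.81/1.58) = 0.3064 / 1.5980 = 0.1917
c = 53 / 1.58^0.1917 = 53 / 1.092 = 48.55
S₃ = 48.55 × 78.5^0.1917 = 48.55 × 2.308 ≈ 112.1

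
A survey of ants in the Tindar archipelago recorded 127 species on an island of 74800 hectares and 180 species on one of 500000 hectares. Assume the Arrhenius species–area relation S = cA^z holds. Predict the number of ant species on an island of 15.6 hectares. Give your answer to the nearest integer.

z = ln(180/127) / ln(500000/74800) = 0.3488 / 1.8998 = 0.1836
c = 127 / 74800^0.1836 = 127 / 7.848 = 16.18
S₃ = 16.18 × 15.6^0.1836 = 16.18 × 1.656 ≈ 26.8

27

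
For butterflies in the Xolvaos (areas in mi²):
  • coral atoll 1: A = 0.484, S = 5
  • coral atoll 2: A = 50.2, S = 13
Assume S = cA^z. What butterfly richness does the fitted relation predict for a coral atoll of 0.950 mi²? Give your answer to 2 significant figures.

z = ln(13/5) / ln(50.2/0.484) = 0.9555 / 4.6417 = 0.2059
c = 5 / 0.484^0.2059 = 5 / 0.8612 = 5.806
S₃ = 5.806 × 0.95^0.2059 = 5.806 × 0.9895 ≈ 5.745

5.7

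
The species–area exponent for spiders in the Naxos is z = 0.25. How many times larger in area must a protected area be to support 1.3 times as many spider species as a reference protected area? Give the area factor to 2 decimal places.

(A₂/A₁)^0.25 = 1.3, so A₂/A₁ = 1.3^(1/0.25) = 1.3^4
ln(A₂/A₁) = ln 1.3 / 0.25 = 0.2624 / 0.25 = 1.0495
A₂/A₁ = e^1.0495 ≈ 2.856

2.86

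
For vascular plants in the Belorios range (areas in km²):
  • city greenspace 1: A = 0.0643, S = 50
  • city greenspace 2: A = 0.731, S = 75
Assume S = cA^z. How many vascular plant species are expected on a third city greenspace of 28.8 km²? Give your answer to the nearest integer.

z = ln(75/50) / ln(0.731/0.0643) = 0.4055 / 2.4309 = 0.1668
c = 50 / 0.0643^0.1668 = 50 / 0.6327 = 79.02
S₃ = 79.02 × 28.8^0.1668 = 79.02 × 1.752 ≈ 138.4

138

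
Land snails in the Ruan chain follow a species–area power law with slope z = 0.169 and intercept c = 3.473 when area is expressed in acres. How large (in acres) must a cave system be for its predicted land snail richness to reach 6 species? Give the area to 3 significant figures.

25.4 acres

6 = 3.473 × A^0.169  ⇒  A^0.169 = 6/3.473 = 1.728
ln A = ln(1.728) / 0.169 = 0.5467 / 0.169 = 3.2352
A = e^3.2352 ≈ 25.41 acres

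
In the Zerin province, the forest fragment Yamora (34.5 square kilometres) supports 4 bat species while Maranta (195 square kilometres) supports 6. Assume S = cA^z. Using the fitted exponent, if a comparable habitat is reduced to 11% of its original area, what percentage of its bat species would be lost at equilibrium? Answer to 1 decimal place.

40.4%

z = ln(6/4) / ln(195/34.5) = 0.4055 / 1.7320 = 0.2341
S_new/S_old = (A_new/A_old)^z = 0.11^0.2341 = exp(0.2341 × -2.2073) = 0.5965
Fraction lost = 1 − 0.5965 = 0.4035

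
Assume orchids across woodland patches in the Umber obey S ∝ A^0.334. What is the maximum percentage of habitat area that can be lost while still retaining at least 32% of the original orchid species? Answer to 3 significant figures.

Need (A_new/A_old)^0.334 = 0.32, so A_new/A_old = 0.32^(1/0.334) = 0.32^2.994
ln(A_new/A_old) = ln 0.32 / 0.334 = -1.1394 / 0.334 = -3.4115
A_new/A_old = e^-3.4115 ≈ 0.03299
Fraction that can be lost = 1 − 0.03299 = 0.967

96.7%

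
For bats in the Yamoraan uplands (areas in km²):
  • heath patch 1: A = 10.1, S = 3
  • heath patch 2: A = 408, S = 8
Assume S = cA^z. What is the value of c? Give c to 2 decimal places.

z = ln(S₂/S₁) / ln(A₂/A₁) = ln(8/3) / ln(408/10.1) = 0.9808 / 3.6987 = 0.2652
c = S₁ / A₁^z = 3 / 10.1^0.2652 = 3 / 1.846 = 1.625

1.62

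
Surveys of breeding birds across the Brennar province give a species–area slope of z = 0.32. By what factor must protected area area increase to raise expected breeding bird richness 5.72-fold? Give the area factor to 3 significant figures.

233

(A₂/A₁)^0.32 = 5.72, so A₂/A₁ = 5.72^(1/0.32) = 5.72^3.125
ln(A₂/A₁) = ln 5.72 / 0.32 = 1.7440 / 0.32 = 5.4499
A₂/A₁ = e^5.4499 ≈ 232.7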